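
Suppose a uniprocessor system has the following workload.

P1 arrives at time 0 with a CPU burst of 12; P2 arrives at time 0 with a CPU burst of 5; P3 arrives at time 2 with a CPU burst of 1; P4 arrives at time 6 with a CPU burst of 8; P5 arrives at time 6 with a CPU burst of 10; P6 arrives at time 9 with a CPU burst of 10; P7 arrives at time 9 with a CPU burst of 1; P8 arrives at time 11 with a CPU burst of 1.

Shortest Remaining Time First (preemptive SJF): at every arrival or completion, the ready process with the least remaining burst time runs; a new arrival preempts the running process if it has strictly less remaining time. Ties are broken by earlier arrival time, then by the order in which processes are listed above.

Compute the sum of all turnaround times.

114

Gantt: | P2 0-2 | P3 2-3 | P2 3-6 | P4 6-9 | P7 9-10 | P4 10-11 | P8 11-12 | P4 12-16 | P5 16-26 | P6 26-36 | P1 36-48 |
Completion: P1=48  P2=6  P3=3  P4=16  P5=26  P6=36  P7=10  P8=12
Turnaround (C−A): P1=48  P2=6  P3=1  P4=10  P5=20  P6=27  P7=1  P8=1
Turnaround = completion − arrival: P1=48, P2=6, P3=1, P4=10, P5=20, P6=27, P7=1, P8=1
Total turnaround = 48 + 6 + 1 + 10 + 20 + 27 + 1 + 1 = 114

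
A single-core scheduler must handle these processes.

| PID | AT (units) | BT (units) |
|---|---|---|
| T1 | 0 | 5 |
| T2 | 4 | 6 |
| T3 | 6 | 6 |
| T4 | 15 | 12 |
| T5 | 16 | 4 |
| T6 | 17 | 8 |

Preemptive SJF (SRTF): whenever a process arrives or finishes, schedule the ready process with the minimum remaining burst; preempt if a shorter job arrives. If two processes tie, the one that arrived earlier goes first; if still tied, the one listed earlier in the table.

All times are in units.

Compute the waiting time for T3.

5

Schedule: | T1 0-5 | T2 5-11 | T3 11-17 | T5 17-21 | T6 21-29 | T4 29-41 |
Completion: T1=5  T2=11  T3=17  T4=41  T5=21  T6=29
Waiting(T3) = turnaround − burst = 11 − 6 = 5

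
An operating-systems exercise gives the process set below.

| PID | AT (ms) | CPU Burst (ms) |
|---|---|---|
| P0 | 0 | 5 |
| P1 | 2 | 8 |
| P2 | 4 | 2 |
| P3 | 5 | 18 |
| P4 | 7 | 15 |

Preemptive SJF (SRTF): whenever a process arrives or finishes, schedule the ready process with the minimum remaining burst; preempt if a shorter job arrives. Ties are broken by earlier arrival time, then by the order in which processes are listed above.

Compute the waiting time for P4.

Schedule: | P0 0-5 | P2 5-7 | P1 7-15 | P4 15-30 | P3 30-48 |
Completion: P0=5  P1=15  P2=7  P3=48  P4=30
Turnaround (C−A): P0=5  P1=13  P2=3  P3=43  P4=23
Waiting(P4) = turnaround − burst = 23 − 15 = 8

8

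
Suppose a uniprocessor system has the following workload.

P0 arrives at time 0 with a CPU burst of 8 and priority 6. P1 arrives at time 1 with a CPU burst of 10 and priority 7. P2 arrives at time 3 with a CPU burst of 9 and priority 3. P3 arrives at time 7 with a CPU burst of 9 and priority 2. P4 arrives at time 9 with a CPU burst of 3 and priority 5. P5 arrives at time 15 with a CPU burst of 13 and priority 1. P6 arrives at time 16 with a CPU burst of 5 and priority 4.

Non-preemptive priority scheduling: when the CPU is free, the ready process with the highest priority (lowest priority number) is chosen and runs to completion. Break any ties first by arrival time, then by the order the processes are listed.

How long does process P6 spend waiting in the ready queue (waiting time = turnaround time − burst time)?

23

Timeline: | P0 0-8 | P3 8-17 | P5 17-30 | P2 30-39 | P6 39-44 | P4 44-47 | P1 47-57 |
Completion: P0=8  P1=57  P2=39  P3=17  P4=47  P5=30  P6=44
Turnaround (C−A): P0=8  P1=56  P2=36  P3=10  P4=38  P5=15  P6=28
Waiting(P6) = turnaround − burst = 28 − 5 = 23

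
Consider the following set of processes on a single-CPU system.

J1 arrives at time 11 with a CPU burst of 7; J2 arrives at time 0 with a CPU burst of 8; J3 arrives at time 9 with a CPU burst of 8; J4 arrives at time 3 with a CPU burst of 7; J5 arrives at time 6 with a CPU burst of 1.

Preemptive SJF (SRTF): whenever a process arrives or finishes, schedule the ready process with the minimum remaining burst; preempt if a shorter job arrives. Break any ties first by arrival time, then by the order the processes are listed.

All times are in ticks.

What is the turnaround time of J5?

1

Gantt: | J2 0-6 | J5 6-7 | J2 7-9 | J4 9-16 | J1 16-23 | J3 23-31 |
Completion: J1=23  J2=9  J3=31  J4=16  J5=7
Turnaround(J5) = completion − arrival = 7 − 6 = 1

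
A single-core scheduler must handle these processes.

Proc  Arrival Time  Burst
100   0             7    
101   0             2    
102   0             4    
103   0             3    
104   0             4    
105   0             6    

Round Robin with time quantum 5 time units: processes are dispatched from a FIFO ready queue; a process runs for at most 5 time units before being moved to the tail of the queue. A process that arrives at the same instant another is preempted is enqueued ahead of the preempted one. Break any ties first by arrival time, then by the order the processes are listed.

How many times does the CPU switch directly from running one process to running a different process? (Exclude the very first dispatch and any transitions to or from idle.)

Gantt: | 100 0-5 | 101 5-7 | 102 7-11 | 103 11-14 | 104 14-18 | 105 18-23 | 100 23-25 | 105 25-26 |
Completion: 100=25  101=7  102=11  103=14  104=18  105=26
Turnaround (C−A): 100=25  101=7  102=11  103=14  104=18  105=26

7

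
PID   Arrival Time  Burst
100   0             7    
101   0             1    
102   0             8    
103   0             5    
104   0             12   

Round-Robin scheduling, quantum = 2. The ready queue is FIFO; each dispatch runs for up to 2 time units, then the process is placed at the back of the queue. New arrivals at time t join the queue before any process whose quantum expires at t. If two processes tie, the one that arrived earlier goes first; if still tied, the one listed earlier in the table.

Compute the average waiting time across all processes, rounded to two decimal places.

Gantt: | 100 0-2 | 101 2-3 | 102 3-5 | 103 5-7 | 104 7-9 | 100 9-11 | 102 11-13 | 103 13-15 | 104 15-17 | 100 17-19 | 102 19-21 | 103 21-22 | 104 22-24 | 100 24-25 | 102 25-27 | 104 27-33 |
Completion: 100=25  101=3  102=27  103=22  104=33
Turnaround (C−A): 100=25  101=3  102=27  103=22  104=33
Waiting times: 100=18, 101=2, 102=19, 103=17, 104=21
Average waiting = (18+2+19+17+21) / 5 = 77/5 = 15.40

15.40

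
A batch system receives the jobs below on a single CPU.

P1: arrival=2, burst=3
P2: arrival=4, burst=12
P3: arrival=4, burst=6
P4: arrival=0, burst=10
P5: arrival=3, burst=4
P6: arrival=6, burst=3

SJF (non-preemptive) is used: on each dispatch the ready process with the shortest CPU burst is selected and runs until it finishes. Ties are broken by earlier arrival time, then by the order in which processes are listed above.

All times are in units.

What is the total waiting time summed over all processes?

Timeline: | P4 0-10 | P1 10-13 | P6 13-16 | P5 16-20 | P3 20-26 | P2 26-38 |
Completion: P1=13  P2=38  P3=26  P4=10  P5=20  P6=16
Turnaround (C−A): P1=11  P2=34  P3=22  P4=10  P5=17  P6=10
Waiting = turnaround − burst: P1=8, P2=22, P3=16, P4=0, P5=13, P6=7
Total waiting = 8 + 22 + 16 + 0 + 13 + 7 = 66

66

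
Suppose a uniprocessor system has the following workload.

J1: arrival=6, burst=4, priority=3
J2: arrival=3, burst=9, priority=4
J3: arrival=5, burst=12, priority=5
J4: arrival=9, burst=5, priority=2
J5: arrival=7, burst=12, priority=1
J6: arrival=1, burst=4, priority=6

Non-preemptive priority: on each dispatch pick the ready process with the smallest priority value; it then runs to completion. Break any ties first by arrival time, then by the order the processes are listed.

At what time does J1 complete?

35

Schedule: | idle 0-1 | J6 1-5 | J2 5-14 | J5 14-26 | J4 26-31 | J1 31-35 | J3 35-47 |
Completion: J1=35  J2=14  J3=47  J4=31  J5=26  J6=5
Turnaround (C−A): J1=29  J2=11  J3=42  J4=22  J5=19  J6=4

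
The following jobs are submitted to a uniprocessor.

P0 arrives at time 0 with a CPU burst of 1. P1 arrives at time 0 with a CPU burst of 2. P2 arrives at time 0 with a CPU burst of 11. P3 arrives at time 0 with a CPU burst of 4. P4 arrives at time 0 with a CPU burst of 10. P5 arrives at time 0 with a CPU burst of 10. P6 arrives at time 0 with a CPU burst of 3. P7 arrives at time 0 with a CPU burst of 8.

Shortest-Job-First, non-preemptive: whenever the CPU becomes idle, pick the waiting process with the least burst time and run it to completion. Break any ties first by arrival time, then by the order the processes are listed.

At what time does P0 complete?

Timeline: | P0 0-1 | P1 1-3 | P6 3-6 | P3 6-10 | P7 10-18 | P4 18-28 | P5 28-38 | P2 38-49 |
Completion: P0=1  P1=3  P2=49  P3=10  P4=28  P5=38  P6=6  P7=18
Turnaround (C−A): P0=1  P1=3  P2=49  P3=10  P4=28  P5=38  P6=6  P7=18

1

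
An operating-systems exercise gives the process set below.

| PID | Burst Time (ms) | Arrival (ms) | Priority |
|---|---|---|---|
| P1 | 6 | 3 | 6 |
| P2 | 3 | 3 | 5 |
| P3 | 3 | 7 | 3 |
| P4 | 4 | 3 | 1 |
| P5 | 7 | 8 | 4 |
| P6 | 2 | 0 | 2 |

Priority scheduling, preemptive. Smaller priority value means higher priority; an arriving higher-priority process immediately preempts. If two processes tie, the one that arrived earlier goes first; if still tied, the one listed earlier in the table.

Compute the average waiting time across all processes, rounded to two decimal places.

Gantt: | P6 0-2 | idle 2-3 | P4 3-7 | P3 7-10 | P5 10-17 | P2 17-20 | P1 20-26 |
Completion: P1=26  P2=20  P3=10  P4=7  P5=17  P6=2
Turnaround (C−A): P1=23  P2=17  P3=3  P4=4  P5=9  P6=2
Waiting times: P1=17, P2=14, P3=0, P4=0, P5=2, P6=0
Average waiting = (17+14+0+0+2+0) / 6 = 33/6 = 5.50

5.50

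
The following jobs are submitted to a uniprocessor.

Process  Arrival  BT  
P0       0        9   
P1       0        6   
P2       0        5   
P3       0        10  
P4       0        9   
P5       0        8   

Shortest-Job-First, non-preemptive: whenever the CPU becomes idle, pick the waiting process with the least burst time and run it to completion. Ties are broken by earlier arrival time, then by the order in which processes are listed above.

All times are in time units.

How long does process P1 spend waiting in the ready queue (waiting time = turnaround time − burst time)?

Gantt: | P2 0-5 | P1 5-11 | P5 11-19 | P0 19-28 | P4 28-37 | P3 37-47 |
Completion: P0=28  P1=11  P2=5  P3=47  P4=37  P5=19
Waiting(P1) = turnaround − burst = 11 − 6 = 5

5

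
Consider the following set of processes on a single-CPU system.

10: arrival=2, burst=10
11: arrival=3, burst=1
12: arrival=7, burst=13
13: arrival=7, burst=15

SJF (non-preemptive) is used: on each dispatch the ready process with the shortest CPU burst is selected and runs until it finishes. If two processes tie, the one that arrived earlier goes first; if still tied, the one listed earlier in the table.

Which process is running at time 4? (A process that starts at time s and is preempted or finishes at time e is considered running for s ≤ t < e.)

Schedule: | idle 0-2 | 10 2-12 | 11 12-13 | 12 13-26 | 13 26-41 |
Completion: 10=12  11=13  12=26  13=41

10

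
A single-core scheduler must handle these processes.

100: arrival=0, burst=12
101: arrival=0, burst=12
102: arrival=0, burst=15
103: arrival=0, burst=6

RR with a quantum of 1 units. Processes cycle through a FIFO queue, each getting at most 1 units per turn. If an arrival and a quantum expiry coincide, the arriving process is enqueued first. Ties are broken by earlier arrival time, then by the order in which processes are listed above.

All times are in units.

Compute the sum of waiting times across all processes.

Gantt: | 100 0-1 | 101 1-2 | 102 2-3 | 103 3-4 | 100 4-5 | 101 5-6 | 102 6-7 | 103 7-8 | 100 8-9 | 101 9-10 | 102 10-11 | 103 11-12 | 100 12-13 | 101 13-14 | 102 14-15 | 103 15-16 | 100 16-17 | 101 17-18 | 102 18-19 | 103 19-20 | 100 20-21 | 101 21-22 | 102 22-23 | 103 23-24 | 100 24-25 | 101 25-26 | 102 26-27 | 100 27-28 | 101 28-29 | 102 29-30 | 100 30-31 | 101 31-32 | 102 32-33 | 100 33-34 | 101 34-35 | 102 35-36 | 100 36-37 | 101 37-38 | 102 38-39 | 100 39-40 | 101 40-41 | 102 41-45 |
Completion: 100=40  101=41  102=45  103=24
Turnaround (C−A): 100=40  101=41  102=45  103=24
Waiting = turnaround − burst: 100=28, 101=29, 102=30, 103=18
Total waiting = 28 + 29 + 30 + 18 = 105

105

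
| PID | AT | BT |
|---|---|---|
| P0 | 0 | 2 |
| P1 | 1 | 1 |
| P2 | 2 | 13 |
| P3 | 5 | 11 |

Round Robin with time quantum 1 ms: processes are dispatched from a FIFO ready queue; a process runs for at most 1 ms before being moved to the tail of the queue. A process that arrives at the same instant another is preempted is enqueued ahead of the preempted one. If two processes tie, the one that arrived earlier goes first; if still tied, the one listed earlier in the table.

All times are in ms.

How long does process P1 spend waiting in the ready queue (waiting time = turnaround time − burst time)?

Timeline: | P0 0-1 | P1 1-2 | P0 2-3 | P2 3-5 | P3 5-6 | P2 6-7 | P3 7-8 | P2 8-9 | P3 9-10 | P2 10-11 | P3 11-12 | P2 12-13 | P3 13-14 | P2 14-15 | P3 15-16 | P2 16-17 | P3 17-18 | P2 18-19 | P3 19-20 | P2 20-21 | P3 21-22 | P2 22-23 | P3 23-24 | P2 24-25 | P3 25-26 | P2 26-27 |
Completion: P0=3  P1=2  P2=27  P3=26
Turnaround (C−A): P0=3  P1=1  P2=25  P3=21
Waiting(P1) = turnaround − burst = 1 − 1 = 0

0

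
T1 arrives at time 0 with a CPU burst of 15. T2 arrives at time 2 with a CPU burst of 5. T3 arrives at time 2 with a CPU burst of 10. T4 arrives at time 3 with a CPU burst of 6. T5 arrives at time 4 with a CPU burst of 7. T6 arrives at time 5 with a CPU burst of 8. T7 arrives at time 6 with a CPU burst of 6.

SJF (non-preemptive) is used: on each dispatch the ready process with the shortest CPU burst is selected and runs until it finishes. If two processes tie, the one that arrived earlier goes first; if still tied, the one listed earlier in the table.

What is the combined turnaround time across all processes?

214

Gantt: | T1 0-15 | T2 15-20 | T4 20-26 | T7 26-32 | T5 32-39 | T6 39-47 | T3 47-57 |
Completion: T1=15  T2=20  T3=57  T4=26  T5=39  T6=47  T7=32
Turnaround = completion − arrival: T1=15, T2=18, T3=55, T4=23, T5=35, T6=42, T7=26
Total turnaround = 15 + 18 + 55 + 23 + 35 + 42 + 26 = 214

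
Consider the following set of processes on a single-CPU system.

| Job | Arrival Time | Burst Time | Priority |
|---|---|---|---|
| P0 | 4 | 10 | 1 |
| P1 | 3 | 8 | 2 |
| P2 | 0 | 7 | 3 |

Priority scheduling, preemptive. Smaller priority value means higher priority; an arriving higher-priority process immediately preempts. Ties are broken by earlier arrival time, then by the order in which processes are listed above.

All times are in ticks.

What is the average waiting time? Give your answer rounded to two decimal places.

Gantt: | P2 0-3 | P1 3-4 | P0 4-14 | P1 14-21 | P2 21-25 |
Completion: P0=14  P1=21  P2=25
Turnaround (C−A): P0=10  P1=18  P2=25
Waiting times: P0=0, P1=10, P2=18
Average waiting = (0+10+18) / 3 = 28/3 = 9.33

9.33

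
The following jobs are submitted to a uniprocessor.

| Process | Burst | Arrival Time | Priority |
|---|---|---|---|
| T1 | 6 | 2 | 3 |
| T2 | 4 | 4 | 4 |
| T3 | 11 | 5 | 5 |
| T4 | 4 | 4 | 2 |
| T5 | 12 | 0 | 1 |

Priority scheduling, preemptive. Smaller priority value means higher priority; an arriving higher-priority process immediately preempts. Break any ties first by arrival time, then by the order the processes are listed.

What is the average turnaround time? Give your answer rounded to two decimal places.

19.60

Schedule: | T5 0-12 | T4 12-16 | T1 16-22 | T2 22-26 | T3 26-37 |
Completion: T1=22  T2=26  T3=37  T4=16  T5=12
Turnaround (C−A): T1=20  T2=22  T3=32  T4=12  T5=12
Turnaround times: T1=20, T2=22, T3=32, T4=12, T5=12
Average turnaround = (20+22+32+12+12) / 5 = 98/5 = 19.60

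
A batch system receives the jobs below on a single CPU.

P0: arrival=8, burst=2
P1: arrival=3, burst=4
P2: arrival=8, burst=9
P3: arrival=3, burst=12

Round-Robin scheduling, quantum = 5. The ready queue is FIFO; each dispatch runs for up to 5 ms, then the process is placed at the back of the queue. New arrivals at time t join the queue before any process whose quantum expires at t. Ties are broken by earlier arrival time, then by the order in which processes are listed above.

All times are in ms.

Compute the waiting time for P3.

Schedule: | idle 0-3 | P1 3-7 | P3 7-12 | P0 12-14 | P2 14-19 | P3 19-24 | P2 24-28 | P3 28-30 |
Completion: P0=14  P1=7  P2=28  P3=30
Turnaround (C−A): P0=6  P1=4  P2=20  P3=27
Waiting(P3) = turnaround − burst = 27 − 12 = 15

15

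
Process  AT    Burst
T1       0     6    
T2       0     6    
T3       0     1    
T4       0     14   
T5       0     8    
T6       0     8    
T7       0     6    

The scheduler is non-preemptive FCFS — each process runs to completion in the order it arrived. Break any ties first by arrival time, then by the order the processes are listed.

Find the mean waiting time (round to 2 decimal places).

Timeline: | T1 0-6 | T2 6-12 | T3 12-13 | T4 13-27 | T5 27-35 | T6 35-43 | T7 43-49 |
Completion: T1=6  T2=12  T3=13  T4=27  T5=35  T6=43  T7=49
Waiting times: T1=0, T2=6, T3=12, T4=13, T5=27, T6=35, T7=43
Average waiting = (0+6+12+13+27+35+43) / 7 = 136/7 = 19.43

19.43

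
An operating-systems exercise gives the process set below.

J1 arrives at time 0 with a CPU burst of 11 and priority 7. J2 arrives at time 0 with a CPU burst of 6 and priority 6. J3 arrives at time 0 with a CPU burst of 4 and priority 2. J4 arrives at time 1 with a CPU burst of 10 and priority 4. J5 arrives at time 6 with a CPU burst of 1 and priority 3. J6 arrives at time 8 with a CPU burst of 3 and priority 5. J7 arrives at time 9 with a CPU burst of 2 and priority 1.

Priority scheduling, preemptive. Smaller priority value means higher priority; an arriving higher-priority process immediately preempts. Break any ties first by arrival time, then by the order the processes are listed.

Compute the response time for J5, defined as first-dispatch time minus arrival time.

0

Gantt: | J3 0-4 | J4 4-6 | J5 6-7 | J4 7-9 | J7 9-11 | J4 11-17 | J6 17-20 | J2 20-26 | J1 26-37 |
Completion: J1=37  J2=26  J3=4  J4=17  J5=7  J6=20  J7=11
Response(J5) = first start − arrival = 6 − 6 = 0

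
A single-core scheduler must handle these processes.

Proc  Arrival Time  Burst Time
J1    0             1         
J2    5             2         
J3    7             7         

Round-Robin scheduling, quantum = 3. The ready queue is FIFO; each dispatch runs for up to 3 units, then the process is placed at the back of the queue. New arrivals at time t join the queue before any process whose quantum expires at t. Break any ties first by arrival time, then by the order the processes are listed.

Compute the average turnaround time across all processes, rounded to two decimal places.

Schedule: | J1 0-1 | idle 1-5 | J2 5-7 | J3 7-14 |
Completion: J1=1  J2=7  J3=14
Turnaround (C−A): J1=1  J2=2  J3=7
Turnaround times: J1=1, J2=2, J3=7
Average turnaround = (1+2+7) / 3 = 10/3 = 3.33

3.33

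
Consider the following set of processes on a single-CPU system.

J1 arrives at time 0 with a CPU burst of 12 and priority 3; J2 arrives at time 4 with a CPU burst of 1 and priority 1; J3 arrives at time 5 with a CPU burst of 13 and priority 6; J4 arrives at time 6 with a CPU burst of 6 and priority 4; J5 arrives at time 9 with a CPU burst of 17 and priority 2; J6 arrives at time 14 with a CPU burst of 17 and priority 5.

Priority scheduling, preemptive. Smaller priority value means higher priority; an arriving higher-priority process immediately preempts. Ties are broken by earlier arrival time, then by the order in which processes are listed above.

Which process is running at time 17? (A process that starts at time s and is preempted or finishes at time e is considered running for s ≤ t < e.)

J5

Timeline: | J1 0-4 | J2 4-5 | J1 5-9 | J5 9-26 | J1 26-30 | J4 30-36 | J6 36-53 | J3 53-66 |
Completion: J1=30  J2=5  J3=66  J4=36  J5=26  J6=53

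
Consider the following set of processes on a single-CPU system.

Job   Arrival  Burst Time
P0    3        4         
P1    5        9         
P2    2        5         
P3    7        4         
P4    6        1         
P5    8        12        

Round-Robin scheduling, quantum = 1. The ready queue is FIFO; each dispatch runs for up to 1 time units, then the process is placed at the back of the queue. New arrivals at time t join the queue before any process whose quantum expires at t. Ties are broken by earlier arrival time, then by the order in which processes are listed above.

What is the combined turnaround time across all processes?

Gantt: | idle 0-2 | P2 2-3 | P0 3-4 | P2 4-5 | P0 5-6 | P1 6-7 | P2 7-8 | P4 8-9 | P0 9-10 | P3 10-11 | P1 11-12 | P5 12-13 | P2 13-14 | P0 14-15 | P3 15-16 | P1 16-17 | P5 17-18 | P2 18-19 | P3 19-20 | P1 20-21 | P5 21-22 | P3 22-23 | P1 23-24 | P5 24-25 | P1 25-26 | P5 26-27 | P1 27-28 | P5 28-29 | P1 29-30 | P5 30-31 | P1 31-32 | P5 32-37 |
Completion: P0=15  P1=32  P2=19  P3=23  P4=9  P5=37
Turnaround (C−A): P0=12  P1=27  P2=17  P3=16  P4=3  P5=29
Turnaround = completion − arrival: P0=12, P1=27, P2=17, P3=16, P4=3, P5=29
Total turnaround = 12 + 27 + 17 + 16 + 3 + 29 = 104

104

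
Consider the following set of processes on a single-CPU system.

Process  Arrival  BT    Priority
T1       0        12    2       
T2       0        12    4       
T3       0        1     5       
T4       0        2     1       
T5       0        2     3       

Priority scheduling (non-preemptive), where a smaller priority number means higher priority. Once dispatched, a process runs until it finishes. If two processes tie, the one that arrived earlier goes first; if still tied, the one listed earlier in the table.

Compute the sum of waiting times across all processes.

60

Timeline: | T4 0-2 | T1 2-14 | T5 14-16 | T2 16-28 | T3 28-29 |
Completion: T1=14  T2=28  T3=29  T4=2  T5=16
Turnaround (C−A): T1=14  T2=28  T3=29  T4=2  T5=16
Waiting = turnaround − burst: T1=2, T2=16, T3=28, T4=0, T5=14
Total waiting = 2 + 16 + 28 + 0 + 14 = 60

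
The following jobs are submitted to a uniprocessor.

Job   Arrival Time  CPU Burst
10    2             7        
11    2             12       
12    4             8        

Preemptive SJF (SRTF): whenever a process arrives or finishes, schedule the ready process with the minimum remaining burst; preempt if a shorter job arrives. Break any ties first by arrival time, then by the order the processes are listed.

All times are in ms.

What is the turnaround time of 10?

Schedule: | idle 0-2 | 10 2-9 | 12 9-17 | 11 17-29 |
Completion: 10=9  11=29  12=17
Turnaround (C−A): 10=7  11=27  12=13
Turnaround(10) = completion − arrival = 9 − 2 = 7

7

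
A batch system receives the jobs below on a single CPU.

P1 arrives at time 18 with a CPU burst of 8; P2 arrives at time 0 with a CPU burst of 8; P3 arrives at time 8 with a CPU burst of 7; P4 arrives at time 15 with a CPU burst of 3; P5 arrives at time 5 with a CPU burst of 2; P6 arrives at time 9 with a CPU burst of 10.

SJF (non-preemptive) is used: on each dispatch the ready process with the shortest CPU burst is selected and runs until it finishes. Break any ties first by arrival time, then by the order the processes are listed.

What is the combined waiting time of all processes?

28

Schedule: | P2 0-8 | P5 8-10 | P3 10-17 | P4 17-20 | P1 20-28 | P6 28-38 |
Completion: P1=28  P2=8  P3=17  P4=20  P5=10  P6=38
Turnaround (C−A): P1=10  P2=8  P3=9  P4=5  P5=5  P6=29
Waiting = turnaround − burst: P1=2, P2=0, P3=2, P4=2, P5=3, P6=19
Total waiting = 2 + 0 + 2 + 2 + 3 + 19 = 28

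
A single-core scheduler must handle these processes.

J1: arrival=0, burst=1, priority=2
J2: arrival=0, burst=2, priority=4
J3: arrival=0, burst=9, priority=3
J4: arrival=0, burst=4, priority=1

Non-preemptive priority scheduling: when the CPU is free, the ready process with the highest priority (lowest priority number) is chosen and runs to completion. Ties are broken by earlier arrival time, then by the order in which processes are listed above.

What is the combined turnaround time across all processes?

39

Schedule: | J4 0-4 | J1 4-5 | J3 5-14 | J2 14-16 |
Completion: J1=5  J2=16  J3=14  J4=4
Turnaround (C−A): J1=5  J2=16  J3=14  J4=4
Turnaround = completion − arrival: J1=5, J2=16, J3=14, J4=4
Total turnaround = 5 + 16 + 14 + 4 = 39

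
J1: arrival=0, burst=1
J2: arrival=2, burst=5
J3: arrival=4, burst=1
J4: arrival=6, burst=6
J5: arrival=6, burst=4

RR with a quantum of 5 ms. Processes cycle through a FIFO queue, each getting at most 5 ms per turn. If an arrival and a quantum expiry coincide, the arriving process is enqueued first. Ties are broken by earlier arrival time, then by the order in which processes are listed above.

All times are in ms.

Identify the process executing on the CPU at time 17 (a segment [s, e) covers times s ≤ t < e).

Timeline: | J1 0-1 | idle 1-2 | J2 2-7 | J3 7-8 | J4 8-13 | J5 13-17 | J4 17-18 |
Completion: J1=1  J2=7  J3=8  J4=18  J5=17

J4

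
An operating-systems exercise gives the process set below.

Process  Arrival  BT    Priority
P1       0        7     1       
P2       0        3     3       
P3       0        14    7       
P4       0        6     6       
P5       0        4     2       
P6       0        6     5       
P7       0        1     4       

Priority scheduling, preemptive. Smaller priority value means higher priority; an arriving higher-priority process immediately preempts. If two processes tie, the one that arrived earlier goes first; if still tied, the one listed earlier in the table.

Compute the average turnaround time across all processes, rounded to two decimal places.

19.43

Gantt: | P1 0-7 | P5 7-11 | P2 11-14 | P7 14-15 | P6 15-21 | P4 21-27 | P3 27-41 |
Completion: P1=7  P2=14  P3=41  P4=27  P5=11  P6=21  P7=15
Turnaround (C−A): P1=7  P2=14  P3=41  P4=27  P5=11  P6=21  P7=15
Turnaround times: P1=7, P2=14, P3=41, P4=27, P5=11, P6=21, P7=15
Average turnaround = (7+14+41+27+11+21+15) / 7 = 136/7 = 19.43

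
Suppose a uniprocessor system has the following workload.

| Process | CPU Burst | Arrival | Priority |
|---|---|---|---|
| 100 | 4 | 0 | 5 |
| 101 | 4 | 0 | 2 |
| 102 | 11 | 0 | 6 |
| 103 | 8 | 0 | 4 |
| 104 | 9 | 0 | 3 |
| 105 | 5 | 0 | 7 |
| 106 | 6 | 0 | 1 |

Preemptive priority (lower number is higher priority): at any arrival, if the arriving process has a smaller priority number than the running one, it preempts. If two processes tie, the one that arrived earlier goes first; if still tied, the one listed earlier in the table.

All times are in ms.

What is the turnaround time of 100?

31

Timeline: | 106 0-6 | 101 6-10 | 104 10-19 | 103 19-27 | 100 27-31 | 102 31-42 | 105 42-47 |
Completion: 100=31  101=10  102=42  103=27  104=19  105=47  106=6
Turnaround(100) = completion − arrival = 31 − 0 = 31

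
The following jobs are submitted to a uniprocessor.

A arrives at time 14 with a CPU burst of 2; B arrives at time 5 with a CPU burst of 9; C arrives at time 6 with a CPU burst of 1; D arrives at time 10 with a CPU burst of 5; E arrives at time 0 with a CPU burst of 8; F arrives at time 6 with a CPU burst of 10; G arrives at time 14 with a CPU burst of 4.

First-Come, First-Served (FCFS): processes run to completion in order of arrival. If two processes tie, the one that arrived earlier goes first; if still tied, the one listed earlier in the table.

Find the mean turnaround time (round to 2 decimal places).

Gantt: | E 0-8 | B 8-17 | C 17-18 | F 18-28 | D 28-33 | A 33-35 | G 35-39 |
Completion: A=35  B=17  C=18  D=33  E=8  F=28  G=39
Turnaround times: A=21, B=12, C=12, D=23, E=8, F=22, G=25
Average turnaround = (21+12+12+23+8+22+25) / 7 = 123/7 = 17.57

17.57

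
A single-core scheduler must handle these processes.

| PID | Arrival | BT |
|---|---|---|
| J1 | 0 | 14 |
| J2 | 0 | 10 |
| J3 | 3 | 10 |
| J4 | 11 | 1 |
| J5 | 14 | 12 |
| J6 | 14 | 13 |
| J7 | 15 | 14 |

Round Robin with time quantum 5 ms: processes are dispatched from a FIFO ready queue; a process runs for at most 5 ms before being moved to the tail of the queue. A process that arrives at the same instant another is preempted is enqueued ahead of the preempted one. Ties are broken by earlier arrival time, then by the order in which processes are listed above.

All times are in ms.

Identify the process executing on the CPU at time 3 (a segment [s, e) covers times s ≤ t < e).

Gantt: | J1 0-5 | J2 5-10 | J3 10-15 | J1 15-20 | J2 20-25 | J4 25-26 | J5 26-31 | J6 31-36 | J7 36-41 | J3 41-46 | J1 46-50 | J5 50-55 | J6 55-60 | J7 60-65 | J5 65-67 | J6 67-70 | J7 70-74 |
Completion: J1=50  J2=25  J3=46  J4=26  J5=67  J6=70  J7=74

J1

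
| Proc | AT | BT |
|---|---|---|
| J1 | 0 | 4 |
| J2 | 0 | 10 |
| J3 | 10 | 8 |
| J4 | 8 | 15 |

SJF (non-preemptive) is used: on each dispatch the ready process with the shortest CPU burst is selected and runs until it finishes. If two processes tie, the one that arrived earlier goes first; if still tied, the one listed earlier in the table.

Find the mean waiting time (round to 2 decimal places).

Gantt: | J1 0-4 | J2 4-14 | J3 14-22 | J4 22-37 |
Completion: J1=4  J2=14  J3=22  J4=37
Turnaround (C−A): J1=4  J2=14  J3=12  J4=29
Waiting times: J1=0, J2=4, J3=4, J4=14
Average waiting = (0+4+4+14) / 4 = 22/4 = 5.50

5.50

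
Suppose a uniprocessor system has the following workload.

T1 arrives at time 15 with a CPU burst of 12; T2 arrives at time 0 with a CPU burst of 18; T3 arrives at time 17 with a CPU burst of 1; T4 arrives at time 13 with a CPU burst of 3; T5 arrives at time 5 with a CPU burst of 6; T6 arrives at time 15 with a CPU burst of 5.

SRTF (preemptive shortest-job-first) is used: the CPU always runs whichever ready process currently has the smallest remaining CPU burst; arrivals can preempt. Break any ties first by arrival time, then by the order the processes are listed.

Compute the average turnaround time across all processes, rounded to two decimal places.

Gantt: | T2 0-5 | T5 5-11 | T2 11-13 | T4 13-16 | T6 16-17 | T3 17-18 | T6 18-22 | T2 22-33 | T1 33-45 |
Completion: T1=45  T2=33  T3=18  T4=16  T5=11  T6=22
Turnaround (C−A): T1=30  T2=33  T3=1  T4=3  T5=6  T6=7
Turnaround times: T1=30, T2=33, T3=1, T4=3, T5=6, T6=7
Average turnaround = (30+33+1+3+6+7) / 6 = 80/6 = 13.33

13.33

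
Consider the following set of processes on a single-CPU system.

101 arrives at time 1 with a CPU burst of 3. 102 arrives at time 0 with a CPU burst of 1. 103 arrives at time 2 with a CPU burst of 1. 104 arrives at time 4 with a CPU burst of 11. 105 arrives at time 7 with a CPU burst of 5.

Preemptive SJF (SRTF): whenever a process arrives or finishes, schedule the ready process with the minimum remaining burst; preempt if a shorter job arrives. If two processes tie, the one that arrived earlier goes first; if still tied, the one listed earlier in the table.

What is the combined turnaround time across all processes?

Schedule: | 102 0-1 | 101 1-2 | 103 2-3 | 101 3-5 | 104 5-7 | 105 7-12 | 104 12-21 |
Completion: 101=5  102=1  103=3  104=21  105=12
Turnaround (C−A): 101=4  102=1  103=1  104=17  105=5
Turnaround = completion − arrival: 101=4, 102=1, 103=1, 104=17, 105=5
Total turnaround = 4 + 1 + 1 + 17 + 5 = 28

28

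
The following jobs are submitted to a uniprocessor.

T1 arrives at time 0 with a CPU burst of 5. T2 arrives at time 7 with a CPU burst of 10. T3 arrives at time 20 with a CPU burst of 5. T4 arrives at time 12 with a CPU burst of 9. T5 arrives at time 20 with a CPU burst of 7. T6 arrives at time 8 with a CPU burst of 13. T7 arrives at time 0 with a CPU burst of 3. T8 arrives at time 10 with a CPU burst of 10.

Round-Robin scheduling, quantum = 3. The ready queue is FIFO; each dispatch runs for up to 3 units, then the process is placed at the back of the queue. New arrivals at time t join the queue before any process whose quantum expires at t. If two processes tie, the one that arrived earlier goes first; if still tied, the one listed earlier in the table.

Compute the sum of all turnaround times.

Schedule: | T1 0-3 | T7 3-6 | T1 6-8 | T2 8-11 | T6 11-14 | T8 14-17 | T2 17-20 | T4 20-23 | T6 23-26 | T8 26-29 | T3 29-32 | T5 32-35 | T2 35-38 | T4 38-41 | T6 41-44 | T8 44-47 | T3 47-49 | T5 49-52 | T2 52-53 | T4 53-56 | T6 56-59 | T8 59-60 | T5 60-61 | T6 61-62 |
Completion: T1=8  T2=53  T3=49  T4=56  T5=61  T6=62  T7=6  T8=60
Turnaround (C−A): T1=8  T2=46  T3=29  T4=44  T5=41  T6=54  T7=6  T8=50
Turnaround = completion − arrival: T1=8, T2=46, T3=29, T4=44, T5=41, T6=54, T7=6, T8=50
Total turnaround = 8 + 46 + 29 + 44 + 41 + 54 + 6 + 50 = 278

278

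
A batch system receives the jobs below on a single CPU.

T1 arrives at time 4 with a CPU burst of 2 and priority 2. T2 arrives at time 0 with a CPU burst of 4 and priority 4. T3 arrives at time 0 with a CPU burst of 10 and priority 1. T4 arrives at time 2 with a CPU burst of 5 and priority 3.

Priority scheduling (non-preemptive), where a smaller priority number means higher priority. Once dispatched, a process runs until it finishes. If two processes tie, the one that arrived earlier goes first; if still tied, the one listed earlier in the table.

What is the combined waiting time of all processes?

33

Timeline: | T3 0-10 | T1 10-12 | T4 12-17 | T2 17-21 |
Completion: T1=12  T2=21  T3=10  T4=17
Waiting = turnaround − burst: T1=6, T2=17, T3=0, T4=10
Total waiting = 6 + 17 + 0 + 10 = 33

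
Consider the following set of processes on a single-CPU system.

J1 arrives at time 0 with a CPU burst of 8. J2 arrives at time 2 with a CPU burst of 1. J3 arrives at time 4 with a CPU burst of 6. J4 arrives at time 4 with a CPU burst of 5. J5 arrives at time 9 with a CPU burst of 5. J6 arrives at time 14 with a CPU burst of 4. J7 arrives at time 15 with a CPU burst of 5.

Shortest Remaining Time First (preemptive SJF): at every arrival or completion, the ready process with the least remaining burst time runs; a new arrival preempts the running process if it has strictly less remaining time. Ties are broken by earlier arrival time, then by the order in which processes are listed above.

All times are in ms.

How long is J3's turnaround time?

Timeline: | J1 0-2 | J2 2-3 | J1 3-9 | J4 9-14 | J6 14-18 | J5 18-23 | J7 23-28 | J3 28-34 |
Completion: J1=9  J2=3  J3=34  J4=14  J5=23  J6=18  J7=28
Turnaround(J3) = completion − arrival = 34 − 4 = 30

30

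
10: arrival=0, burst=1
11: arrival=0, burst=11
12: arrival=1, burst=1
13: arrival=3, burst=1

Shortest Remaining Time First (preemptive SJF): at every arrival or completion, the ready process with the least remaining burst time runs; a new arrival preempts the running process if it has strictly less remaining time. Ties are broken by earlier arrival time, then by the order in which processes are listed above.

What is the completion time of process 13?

Gantt: | 10 0-1 | 12 1-2 | 11 2-3 | 13 3-4 | 11 4-14 |
Completion: 10=1  11=14  12=2  13=4
Turnaround (C−A): 10=1  11=14  12=1  13=1

4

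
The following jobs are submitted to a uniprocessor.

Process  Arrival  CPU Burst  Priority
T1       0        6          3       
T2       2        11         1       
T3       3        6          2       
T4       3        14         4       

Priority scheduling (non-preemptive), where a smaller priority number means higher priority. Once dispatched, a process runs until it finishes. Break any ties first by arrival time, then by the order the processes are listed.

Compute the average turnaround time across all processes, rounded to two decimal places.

Timeline: | T1 0-6 | T2 6-17 | T3 17-23 | T4 23-37 |
Completion: T1=6  T2=17  T3=23  T4=37
Turnaround times: T1=6, T2=15, T3=20, T4=34
Average turnaround = (6+15+20+34) / 4 = 75/4 = 18.75

18.75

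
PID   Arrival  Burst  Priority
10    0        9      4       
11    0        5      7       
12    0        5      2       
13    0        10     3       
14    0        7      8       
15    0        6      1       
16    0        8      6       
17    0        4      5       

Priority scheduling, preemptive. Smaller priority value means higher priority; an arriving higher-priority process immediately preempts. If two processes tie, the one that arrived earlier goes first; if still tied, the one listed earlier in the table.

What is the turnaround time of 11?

47

Schedule: | 15 0-6 | 12 6-11 | 13 11-21 | 10 21-30 | 17 30-34 | 16 34-42 | 11 42-47 | 14 47-54 |
Completion: 10=30  11=47  12=11  13=21  14=54  15=6  16=42  17=34
Turnaround(11) = completion − arrival = 47 − 0 = 47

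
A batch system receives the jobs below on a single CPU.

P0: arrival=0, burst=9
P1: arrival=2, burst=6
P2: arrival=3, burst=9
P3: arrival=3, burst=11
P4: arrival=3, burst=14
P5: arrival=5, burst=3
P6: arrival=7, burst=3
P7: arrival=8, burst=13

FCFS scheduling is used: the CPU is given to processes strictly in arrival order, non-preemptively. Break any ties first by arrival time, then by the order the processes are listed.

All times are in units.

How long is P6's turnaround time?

48

Gantt: | P0 0-9 | P1 9-15 | P2 15-24 | P3 24-35 | P4 35-49 | P5 49-52 | P6 52-55 | P7 55-68 |
Completion: P0=9  P1=15  P2=24  P3=35  P4=49  P5=52  P6=55  P7=68
Turnaround (C−A): P0=9  P1=13  P2=21  P3=32  P4=46  P5=47  P6=48  P7=60
Turnaround(P6) = completion − arrival = 55 − 7 = 48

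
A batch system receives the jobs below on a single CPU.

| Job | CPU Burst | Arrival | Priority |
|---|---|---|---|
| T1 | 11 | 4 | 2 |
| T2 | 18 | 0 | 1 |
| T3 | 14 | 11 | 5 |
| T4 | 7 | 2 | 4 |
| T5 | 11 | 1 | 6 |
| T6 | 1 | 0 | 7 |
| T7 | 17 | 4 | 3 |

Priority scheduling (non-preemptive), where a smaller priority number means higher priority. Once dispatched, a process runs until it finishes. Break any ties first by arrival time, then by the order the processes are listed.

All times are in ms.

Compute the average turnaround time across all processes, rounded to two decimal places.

49.71

Gantt: | T2 0-18 | T1 18-29 | T7 29-46 | T4 46-53 | T3 53-67 | T5 67-78 | T6 78-79 |
Completion: T1=29  T2=18  T3=67  T4=53  T5=78  T6=79  T7=46
Turnaround (C−A): T1=25  T2=18  T3=56  T4=51  T5=77  T6=79  T7=42
Turnaround times: T1=25, T2=18, T3=56, T4=51, T5=77, T6=79, T7=42
Average turnaround = (25+18+56+51+77+79+42) / 7 = 348/7 = 49.71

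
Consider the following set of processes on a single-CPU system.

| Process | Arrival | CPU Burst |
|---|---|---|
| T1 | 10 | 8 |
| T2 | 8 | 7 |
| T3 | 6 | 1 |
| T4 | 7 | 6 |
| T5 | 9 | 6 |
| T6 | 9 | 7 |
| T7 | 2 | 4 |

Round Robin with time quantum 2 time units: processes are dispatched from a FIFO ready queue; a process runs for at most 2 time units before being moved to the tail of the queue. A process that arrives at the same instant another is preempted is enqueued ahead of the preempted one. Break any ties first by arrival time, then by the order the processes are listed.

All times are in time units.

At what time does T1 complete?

41

Gantt: | idle 0-2 | T7 2-6 | T3 6-7 | T4 7-9 | T2 9-11 | T5 11-13 | T6 13-15 | T4 15-17 | T1 17-19 | T2 19-21 | T5 21-23 | T6 23-25 | T4 25-27 | T1 27-29 | T2 29-31 | T5 31-33 | T6 33-35 | T1 35-37 | T2 37-38 | T6 38-39 | T1 39-41 |
Completion: T1=41  T2=38  T3=7  T4=27  T5=33  T6=39  T7=6
Turnaround (C−A): T1=31  T2=30  T3=1  T4=20  T5=24  T6=30  T7=4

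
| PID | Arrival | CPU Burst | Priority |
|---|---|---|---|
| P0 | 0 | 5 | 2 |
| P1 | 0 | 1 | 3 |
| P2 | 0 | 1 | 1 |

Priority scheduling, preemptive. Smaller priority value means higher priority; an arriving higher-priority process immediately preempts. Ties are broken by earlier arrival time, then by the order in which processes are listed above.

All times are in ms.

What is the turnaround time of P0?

Timeline: | P2 0-1 | P0 1-6 | P1 6-7 |
Completion: P0=6  P1=7  P2=1
Turnaround (C−A): P0=6  P1=7  P2=1
Turnaround(P0) = completion − arrival = 6 − 0 = 6

6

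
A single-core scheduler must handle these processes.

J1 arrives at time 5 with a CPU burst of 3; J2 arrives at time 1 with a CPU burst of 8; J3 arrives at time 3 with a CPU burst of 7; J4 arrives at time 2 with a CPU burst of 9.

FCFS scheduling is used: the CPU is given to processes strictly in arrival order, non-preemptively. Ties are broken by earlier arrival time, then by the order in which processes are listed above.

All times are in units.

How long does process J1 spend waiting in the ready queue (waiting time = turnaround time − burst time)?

20

Gantt: | idle 0-1 | J2 1-9 | J4 9-18 | J3 18-25 | J1 25-28 |
Completion: J1=28  J2=9  J3=25  J4=18
Turnaround (C−A): J1=23  J2=8  J3=22  J4=16
Waiting(J1) = turnaround − burst = 23 − 3 = 20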